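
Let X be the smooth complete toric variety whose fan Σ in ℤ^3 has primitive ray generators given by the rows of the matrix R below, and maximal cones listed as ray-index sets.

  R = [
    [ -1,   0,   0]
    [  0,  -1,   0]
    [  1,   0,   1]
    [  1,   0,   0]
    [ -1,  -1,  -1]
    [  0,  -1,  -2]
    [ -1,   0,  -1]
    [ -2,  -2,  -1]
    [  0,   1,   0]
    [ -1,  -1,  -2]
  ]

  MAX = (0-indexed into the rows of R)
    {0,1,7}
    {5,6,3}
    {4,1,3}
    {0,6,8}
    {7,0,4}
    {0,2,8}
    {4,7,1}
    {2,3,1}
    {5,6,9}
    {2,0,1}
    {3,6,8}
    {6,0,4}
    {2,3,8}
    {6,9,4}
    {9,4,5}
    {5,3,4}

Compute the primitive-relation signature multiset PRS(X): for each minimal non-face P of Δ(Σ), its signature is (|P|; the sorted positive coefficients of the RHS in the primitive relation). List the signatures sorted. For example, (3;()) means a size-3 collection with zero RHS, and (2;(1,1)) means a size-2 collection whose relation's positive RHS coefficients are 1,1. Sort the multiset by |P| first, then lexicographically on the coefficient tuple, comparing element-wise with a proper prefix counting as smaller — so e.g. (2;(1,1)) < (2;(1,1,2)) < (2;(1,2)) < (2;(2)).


Σ has 24 primitive collections:

  P = {0,3}:  v_{0} + v_{3} = 0 — sig = (2;())
  P = {1,8}:  v_{1} + v_{8} = 0 — sig = (2;())
  P = {2,6}:  v_{2} + v_{6} = 0 — sig = (2;())
  P = {0,5}:  v_{0} + v_{5} = v_{9} — sig = (2;(1))
  P = {1,6}:  v_{1} + v_{6} = v_{4} — sig = (2;(1))
  P = {2,4}:  v_{2} + v_{4} = v_{1} — sig = (2;(1))
  P = {3,9}:  v_{3} + v_{9} = v_{5} — sig = (2;(1))
  P = {4,8}:  v_{4} + v_{8} = v_{6} — sig = (2;(1))
  P = {0,9}:  v_{0} + v_{9} = v_{4} + v_{6} — sig = (2;(1,1))
  P = {2,9}:  v_{2} + v_{9} = v_{3} + v_{4} — sig = (2;(1,1))
  P = {3,7}:  v_{3} + v_{7} = v_{1} + v_{4} — sig = (2;(1,1))
  P = {7,8}:  v_{7} + v_{8} = v_{0} + v_{4} — sig = (2;(1,1))
  P = {1,9}:  v_{1} + v_{9} = v_{3} + 2·v_{4} — sig = (2;(1,2))
  P = {2,5}:  v_{2} + v_{5} = 2·v_{3} + v_{4} — sig = (2;(1,2))
  P = {2,7}:  v_{2} + v_{7} = v_{0} + 2·v_{1} — sig = (2;(1,2))
  P = {6,7}:  v_{6} + v_{7} = v_{0} + 2·v_{4} — sig = (2;(1,2))
  P = {8,9}:  v_{8} + v_{9} = v_{3} + 2·v_{6} — sig = (2;(1,2))
  P = {5,7}:  v_{5} + v_{7} = v_{3} + 3·v_{4} — sig = (2;(1,3))
  P = {1,5}:  v_{1} + v_{5} = 2·v_{3} + 2·v_{4} — sig = (2;(2,2))
  P = {5,8}:  v_{5} + v_{8} = 2·v_{3} + 2·v_{6} — sig = (2;(2,2))
  P = {7,9}:  v_{7} + v_{9} = 3·v_{4} — sig = (2;(3))
  P = {0,1,4}:  v_{0} + v_{1} + v_{4} = v_{7} — sig = (3;(1))
  P = {3,4,6}:  v_{3} + v_{4} + v_{6} = v_{9} — sig = (3;(1))
  P = {4,5,6}:  v_{4} + v_{5} + v_{6} = 2·v_{9} — sig = (3;(2))

so the primitive-relation signature multiset is
    |P|=2: 21 collections, coeffs (), (), (), (1), (1), (1), (1), (1), (1,1), (1,1), (1,1), (1,1), (1,2), (1,2), (1,2), (1,2), (1,2), (1,3), (2,2), (2,2), (3)
    |P|=3: 3 collections, coeffs (1), (1), (2)


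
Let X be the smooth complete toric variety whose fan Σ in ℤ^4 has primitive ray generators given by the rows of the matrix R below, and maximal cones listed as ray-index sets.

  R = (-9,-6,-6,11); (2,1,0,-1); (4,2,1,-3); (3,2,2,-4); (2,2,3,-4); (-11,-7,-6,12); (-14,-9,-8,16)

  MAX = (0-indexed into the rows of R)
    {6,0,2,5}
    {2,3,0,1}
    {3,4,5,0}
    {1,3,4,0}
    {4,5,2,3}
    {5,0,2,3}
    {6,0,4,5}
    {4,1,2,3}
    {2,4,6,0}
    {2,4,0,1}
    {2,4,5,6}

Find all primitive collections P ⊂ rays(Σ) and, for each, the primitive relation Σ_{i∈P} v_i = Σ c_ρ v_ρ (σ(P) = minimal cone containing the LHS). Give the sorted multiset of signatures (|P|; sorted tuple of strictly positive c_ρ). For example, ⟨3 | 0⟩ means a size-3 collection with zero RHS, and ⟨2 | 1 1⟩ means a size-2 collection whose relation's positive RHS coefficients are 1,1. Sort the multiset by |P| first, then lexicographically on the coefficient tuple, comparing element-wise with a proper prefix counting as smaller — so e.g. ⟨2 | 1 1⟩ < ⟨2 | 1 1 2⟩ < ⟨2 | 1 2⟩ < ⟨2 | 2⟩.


Minimal non-faces — 5 found among 7 rays, 11 max cones:

  • {1,5}:  v_{1} + v_{5} = v_{0}  so sig = ⟨2 | 1⟩
  • {3,6}:  v_{3} + v_{6} = v_{5}  so sig = ⟨2 | 1⟩
  • {1,6}:  v_{1} + v_{6} = 2·v_{0} + v_{2} + v_{4}  so sig = ⟨2 | 1 1 2⟩
  • {0,2,3,4}:  v_{0} + v_{2} + v_{3} + v_{4} = 0  so sig = ⟨4 | 0⟩
  • {0,2,4,5}:  v_{0} + v_{2} + v_{4} + v_{5} = v_{6}  so sig = ⟨4 | 1⟩

Sorted signature multiset PRS(X):
[⟨2 | 1⟩, ⟨2 | 1⟩, ⟨2 | 1 1 2⟩, ⟨4 | 0⟩, ⟨4 | 1⟩]


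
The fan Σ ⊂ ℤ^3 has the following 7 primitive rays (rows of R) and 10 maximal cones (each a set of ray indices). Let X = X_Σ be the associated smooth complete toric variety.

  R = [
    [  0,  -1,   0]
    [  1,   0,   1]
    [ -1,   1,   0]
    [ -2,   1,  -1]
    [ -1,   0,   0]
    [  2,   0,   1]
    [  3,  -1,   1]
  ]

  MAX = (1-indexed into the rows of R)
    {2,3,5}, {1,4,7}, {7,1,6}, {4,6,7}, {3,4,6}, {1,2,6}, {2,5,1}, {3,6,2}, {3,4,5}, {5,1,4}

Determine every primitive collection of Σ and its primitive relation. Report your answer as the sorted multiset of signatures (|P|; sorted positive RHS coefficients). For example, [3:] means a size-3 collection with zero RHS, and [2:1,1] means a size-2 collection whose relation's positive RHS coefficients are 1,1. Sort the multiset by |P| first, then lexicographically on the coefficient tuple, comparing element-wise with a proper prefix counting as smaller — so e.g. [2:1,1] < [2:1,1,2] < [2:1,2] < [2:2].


Σ has 7 primitive collections:

  P={1,3}:  v_{1} + v_{3} = v_{5} ; sig = [2:1]
  P={2,4}:  v_{2} + v_{4} = v_{3} ; sig = [2:1]
  P={3,7}:  v_{3} + v_{7} = v_{6} ; sig = [2:1]
  P={5,6}:  v_{5} + v_{6} = v_{2} ; sig = [2:1]
  P={5,7}:  v_{5} + v_{7} = v_{1} + v_{6} ; sig = [2:1,1]
  P={2,7}:  v_{2} + v_{7} = v_{1} + 2·v_{6} ; sig = [2:1,2]
  P={1,4,6}:  v_{1} + v_{4} + v_{6} = 0 ; sig = [3:]

Sorted signature multiset PRS(X):
    [2:1]
    [2:1]
    [2:1]
    [2:1]
    [2:1,1]
    [2:1,2]
    [3:]


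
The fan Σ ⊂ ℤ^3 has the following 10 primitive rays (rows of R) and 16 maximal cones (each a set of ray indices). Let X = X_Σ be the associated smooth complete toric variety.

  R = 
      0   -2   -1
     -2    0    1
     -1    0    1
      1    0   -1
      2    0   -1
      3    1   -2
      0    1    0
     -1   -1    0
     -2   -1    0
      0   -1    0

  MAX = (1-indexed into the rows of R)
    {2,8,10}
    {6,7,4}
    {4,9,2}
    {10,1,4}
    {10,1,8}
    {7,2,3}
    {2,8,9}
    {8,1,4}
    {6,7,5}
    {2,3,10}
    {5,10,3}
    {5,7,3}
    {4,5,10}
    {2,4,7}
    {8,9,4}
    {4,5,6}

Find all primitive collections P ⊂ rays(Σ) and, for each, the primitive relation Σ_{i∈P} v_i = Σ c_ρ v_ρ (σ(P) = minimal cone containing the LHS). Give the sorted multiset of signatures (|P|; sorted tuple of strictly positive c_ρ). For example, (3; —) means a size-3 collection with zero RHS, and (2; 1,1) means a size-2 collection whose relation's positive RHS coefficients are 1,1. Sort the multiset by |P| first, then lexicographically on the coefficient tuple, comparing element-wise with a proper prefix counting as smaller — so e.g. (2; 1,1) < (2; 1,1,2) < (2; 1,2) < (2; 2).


Σ has 25 primitive collections:

  P={2,5}:  v_{2} + v_{5} = 0 — sig = (2; —)
  P={3,4}:  v_{3} + v_{4} = 0 — sig = (2; —)
  P={7,10}:  v_{7} + v_{10} = 0 — sig = (2; —)
  P={1,3}:  v_{1} + v_{3} = v_{8} + v_{10} — sig = (2; 1,1)
  P={1,7}:  v_{1} + v_{7} = v_{4} + v_{8} — sig = (2; 1,1)
  P={2,6}:  v_{2} + v_{6} = v_{4} + v_{7} — sig = (2; 1,1)
  P={3,6}:  v_{3} + v_{6} = v_{5} + v_{7} — sig = (2; 1,1)
  P={3,8}:  v_{3} + v_{8} = v_{2} + v_{10} — sig = (2; 1,1)
  P={3,9}:  v_{3} + v_{9} = v_{2} + v_{8} — sig = (2; 1,1)
  P={5,8}:  v_{5} + v_{8} = v_{4} + v_{10} — sig = (2; 1,1)
  P={5,9}:  v_{5} + v_{9} = v_{4} + v_{8} — sig = (2; 1,1)
  P={6,10}:  v_{6} + v_{10} = v_{4} + v_{5} — sig = (2; 1,1)
  P={7,8}:  v_{7} + v_{8} = v_{2} + v_{4} — sig = (2; 1,1)
  P={1,6}:  v_{1} + v_{6} = 3·v_{4} + v_{10} — sig = (2; 1,3)
  P={1,9}:  v_{1} + v_{9} = v_{4} + 3·v_{8} — sig = (2; 1,3)
  P={6,9}:  v_{6} + v_{9} = v_{2} + 3·v_{4} — sig = (2; 1,3)
  P={1,2}:  v_{1} + v_{2} = 2·v_{8} — sig = (2; 2)
  P={6,8}:  v_{6} + v_{8} = 2·v_{4} — sig = (2; 2)
  P={9,10}:  v_{9} + v_{10} = 2·v_{8} — sig = (2; 2)
  P={1,5}:  v_{1} + v_{5} = 2·v_{4} + 2·v_{10} — sig = (2; 2,2)
  P={7,9}:  v_{7} + v_{9} = 2·v_{2} + 2·v_{4} — sig = (2; 2,2)
  P={2,4,8}:  v_{2} + v_{4} + v_{8} = v_{9} — sig = (3; 1)
  P={2,4,10}:  v_{2} + v_{4} + v_{10} = v_{8} — sig = (3; 1)
  P={4,5,7}:  v_{4} + v_{5} + v_{7} = v_{6} — sig = (3; 1)
  P={4,8,10}:  v_{4} + v_{8} + v_{10} = v_{1} — sig = (3; 1)

Hence PRS(X_Σ) =
{ (2; —) ×3,  (2; 1,1) ×10,  (2; 1,3) ×3,  (2; 2) ×3,  (2; 2,2) ×2,  (3; 1) ×4 }


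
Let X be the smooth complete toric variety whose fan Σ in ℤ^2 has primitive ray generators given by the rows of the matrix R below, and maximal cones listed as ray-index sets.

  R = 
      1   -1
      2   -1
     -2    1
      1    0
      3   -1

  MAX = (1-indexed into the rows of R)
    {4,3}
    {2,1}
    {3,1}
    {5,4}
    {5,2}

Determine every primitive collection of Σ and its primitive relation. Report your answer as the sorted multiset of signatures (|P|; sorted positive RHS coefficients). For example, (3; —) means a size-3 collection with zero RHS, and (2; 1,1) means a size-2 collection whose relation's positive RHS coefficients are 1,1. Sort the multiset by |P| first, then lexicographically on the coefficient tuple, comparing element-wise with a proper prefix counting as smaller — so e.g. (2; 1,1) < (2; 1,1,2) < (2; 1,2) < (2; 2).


Primitive collections (5):

  {2,3}:  v_{2} + v_{3} = 0 — sig = (2; —)
  {1,4}:  v_{1} + v_{4} = v_{2} — sig = (2; 1)
  {2,4}:  v_{2} + v_{4} = v_{5} — sig = (2; 1)
  {3,5}:  v_{3} + v_{5} = v_{4} — sig = (2; 1)
  {1,5}:  v_{1} + v_{5} = 2·v_{2} — sig = (2; 2)

Sorted signature multiset PRS(X):
[(2; —), (2; 1), (2; 1), (2; 1), (2; 2)]


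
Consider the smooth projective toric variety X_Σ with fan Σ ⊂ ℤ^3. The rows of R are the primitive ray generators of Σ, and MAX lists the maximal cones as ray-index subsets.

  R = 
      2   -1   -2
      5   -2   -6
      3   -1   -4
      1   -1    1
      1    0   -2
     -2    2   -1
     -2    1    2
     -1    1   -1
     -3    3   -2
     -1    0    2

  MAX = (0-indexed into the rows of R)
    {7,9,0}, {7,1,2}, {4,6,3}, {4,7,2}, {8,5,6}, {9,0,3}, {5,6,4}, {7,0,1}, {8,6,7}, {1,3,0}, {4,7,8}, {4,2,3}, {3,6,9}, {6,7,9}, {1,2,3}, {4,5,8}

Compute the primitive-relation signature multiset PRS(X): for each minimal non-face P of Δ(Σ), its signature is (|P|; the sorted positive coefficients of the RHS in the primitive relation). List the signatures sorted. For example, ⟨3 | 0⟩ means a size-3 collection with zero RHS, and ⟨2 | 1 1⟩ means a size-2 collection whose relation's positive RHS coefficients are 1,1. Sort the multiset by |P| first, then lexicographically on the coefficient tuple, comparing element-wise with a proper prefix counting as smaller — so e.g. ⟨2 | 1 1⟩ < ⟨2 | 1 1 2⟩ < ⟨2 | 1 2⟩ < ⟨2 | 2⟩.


The 23 primitive collections of Σ (r=10, n=3):

  • {0,6}:  v_{0} + v_{6} = 0  ⇒ sig = ⟨2 | 0⟩
  • {3,7}:  v_{3} + v_{7} = 0  ⇒ sig = ⟨2 | 0⟩
  • {4,9}:  v_{4} + v_{9} = 0  ⇒ sig = ⟨2 | 0⟩
  • {0,2}:  v_{0} + v_{2} = v_{1}  ⇒ sig = ⟨2 | 1⟩
  • {0,4}:  v_{0} + v_{4} = v_{2}  ⇒ sig = ⟨2 | 1⟩
  • {1,6}:  v_{1} + v_{6} = v_{2}  ⇒ sig = ⟨2 | 1⟩
  • {2,6}:  v_{2} + v_{6} = v_{4}  ⇒ sig = ⟨2 | 1⟩
  • {2,9}:  v_{2} + v_{9} = v_{0}  ⇒ sig = ⟨2 | 1⟩
  • {3,8}:  v_{3} + v_{8} = v_{5}  ⇒ sig = ⟨2 | 1⟩
  • {5,7}:  v_{5} + v_{7} = v_{8}  ⇒ sig = ⟨2 | 1⟩
  • {0,5}:  v_{0} + v_{5} = v_{4} + v_{7}  ⇒ sig = ⟨2 | 1 1⟩
  • {3,5}:  v_{3} + v_{5} = v_{4} + v_{6}  ⇒ sig = ⟨2 | 1 1⟩
  • {5,9}:  v_{5} + v_{9} = v_{6} + v_{7}  ⇒ sig = ⟨2 | 1 1⟩
  • {1,5}:  v_{1} + v_{5} = v_{2} + v_{4} + v_{7}  ⇒ sig = ⟨2 | 1 1 1⟩
  • {1,8}:  v_{1} + v_{8} = v_{2} + v_{4} + 2·v_{7}  ⇒ sig = ⟨2 | 1 1 2⟩
  • {0,8}:  v_{0} + v_{8} = v_{4} + 2·v_{7}  ⇒ sig = ⟨2 | 1 2⟩
  • {2,5}:  v_{2} + v_{5} = 2·v_{4} + v_{7}  ⇒ sig = ⟨2 | 1 2⟩
  • {8,9}:  v_{8} + v_{9} = v_{6} + 2·v_{7}  ⇒ sig = ⟨2 | 1 2⟩
  • {1,4}:  v_{1} + v_{4} = 2·v_{2}  ⇒ sig = ⟨2 | 2⟩
  • {1,9}:  v_{1} + v_{9} = 2·v_{0}  ⇒ sig = ⟨2 | 2⟩
  • {2,8}:  v_{2} + v_{8} = 2·v_{4} + 2·v_{7}  ⇒ sig = ⟨2 | 2 2⟩
  • {4,6,7}:  v_{4} + v_{6} + v_{7} = v_{5}  ⇒ sig = ⟨3 | 1⟩
  • {4,6,8}:  v_{4} + v_{6} + v_{8} = 2·v_{5}  ⇒ sig = ⟨3 | 2⟩

Sorted signature multiset PRS(X):
{ ⟨2 | 0⟩ ×3,  ⟨2 | 1⟩ ×7,  ⟨2 | 1 1⟩ ×3,  ⟨2 | 1 1 1⟩,  ⟨2 | 1 1 2⟩,  ⟨2 | 1 2⟩ ×3,  ⟨2 | 2⟩ ×2,  ⟨2 | 2 2⟩,  ⟨3 | 1⟩,  ⟨3 | 2⟩ }


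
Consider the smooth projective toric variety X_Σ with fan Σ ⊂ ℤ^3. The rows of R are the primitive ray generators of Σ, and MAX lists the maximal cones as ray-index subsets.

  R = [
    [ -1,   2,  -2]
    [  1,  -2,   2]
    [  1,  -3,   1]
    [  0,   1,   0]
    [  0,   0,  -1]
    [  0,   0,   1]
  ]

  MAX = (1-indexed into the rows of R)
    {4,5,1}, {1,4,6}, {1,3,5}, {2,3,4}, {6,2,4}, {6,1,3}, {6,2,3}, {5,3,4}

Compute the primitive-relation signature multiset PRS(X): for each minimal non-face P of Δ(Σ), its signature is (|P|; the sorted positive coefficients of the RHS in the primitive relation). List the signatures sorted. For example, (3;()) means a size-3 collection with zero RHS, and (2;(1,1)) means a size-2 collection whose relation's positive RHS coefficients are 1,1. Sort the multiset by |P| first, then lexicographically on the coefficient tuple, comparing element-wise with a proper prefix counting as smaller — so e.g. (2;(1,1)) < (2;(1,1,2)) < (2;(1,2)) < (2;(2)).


Δ(Σ) — 6 vertices, 5 min non-faces:

  P={1,2}:  v_{1} + v_{2} = 0  ⟹  sig = (2;())
  P={5,6}:  v_{5} + v_{6} = 0  ⟹  sig = (2;())
  P={2,5}:  v_{2} + v_{5} = v_{3} + v_{4}  ⟹  sig = (2;(1,1))
  P={1,3,4}:  v_{1} + v_{3} + v_{4} = v_{5}  ⟹  sig = (3;(1))
  P={3,4,6}:  v_{3} + v_{4} + v_{6} = v_{2}  ⟹  sig = (3;(1))

so the primitive-relation signature multiset is
{ (2;()) ×2,  (2;(1,1)),  (3;(1)) ×2 }


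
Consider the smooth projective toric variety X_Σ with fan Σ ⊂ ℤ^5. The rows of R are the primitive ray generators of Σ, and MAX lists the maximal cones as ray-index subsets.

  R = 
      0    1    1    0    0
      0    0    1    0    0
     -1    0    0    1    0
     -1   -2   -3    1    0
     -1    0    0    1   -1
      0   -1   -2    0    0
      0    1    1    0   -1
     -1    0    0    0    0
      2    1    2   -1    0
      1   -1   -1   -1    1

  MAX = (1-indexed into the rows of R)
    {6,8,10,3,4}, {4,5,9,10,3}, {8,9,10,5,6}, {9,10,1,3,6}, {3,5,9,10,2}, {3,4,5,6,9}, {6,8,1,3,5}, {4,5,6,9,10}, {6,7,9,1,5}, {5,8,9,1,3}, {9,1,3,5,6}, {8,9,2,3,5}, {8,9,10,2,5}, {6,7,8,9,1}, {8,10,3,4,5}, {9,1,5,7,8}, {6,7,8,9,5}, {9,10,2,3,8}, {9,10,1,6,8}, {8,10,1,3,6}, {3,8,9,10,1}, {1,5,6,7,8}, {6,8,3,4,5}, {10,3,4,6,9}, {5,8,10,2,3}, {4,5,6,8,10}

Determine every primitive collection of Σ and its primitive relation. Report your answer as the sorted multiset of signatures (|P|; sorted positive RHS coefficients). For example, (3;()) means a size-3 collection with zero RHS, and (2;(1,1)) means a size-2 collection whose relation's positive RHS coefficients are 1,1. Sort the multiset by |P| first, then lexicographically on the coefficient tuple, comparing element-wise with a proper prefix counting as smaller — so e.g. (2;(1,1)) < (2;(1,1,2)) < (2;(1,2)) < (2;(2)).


The 14 primitive collections of Σ (r=10, n=5):

  P={1,4}:  v_{1} + v_{4} = v_{3} + v_{6}  so sig = (2;(1,1))
  P={2,6}:  v_{2} + v_{6} = v_{5} + v_{10}  so sig = (2;(1,1))
  P={3,7}:  v_{3} + v_{7} = v_{1} + v_{5}  so sig = (2;(1,1))
  P={4,7}:  v_{4} + v_{7} = v_{5} + v_{6}  so sig = (2;(1,1))
  P={1,2}:  v_{1} + v_{2} = v_{3} + v_{8} + v_{9}  so sig = (2;(1,1,1))
  P={2,7}:  v_{2} + v_{7} = v_{5} + v_{8} + v_{9}  so sig = (2;(1,1,1))
  P={7,10}:  v_{7} + v_{10} = v_{6} + v_{8} + v_{9}  so sig = (2;(1,1,1))
  P={2,4}:  v_{2} + v_{4} = v_{3} + 2·v_{5} + 2·v_{10}  so sig = (2;(1,2,2))
  P={1,5,10}:  v_{1} + v_{5} + v_{10} = 0  so sig = (3;())
  P={4,8,9}:  v_{4} + v_{8} + v_{9} = v_{5} + v_{10}  so sig = (3;(1,1))
  P={3,6,8,9}:  v_{3} + v_{6} + v_{8} + v_{9} = 0  so sig = (4;())
  P={3,5,6,10}:  v_{3} + v_{5} + v_{6} + v_{10} = v_{4}  so sig = (4;(1))
  P={1,5,6,8,9}:  v_{1} + v_{5} + v_{6} + v_{8} + v_{9} = v_{7}  so sig = (5;(1))
  P={3,5,8,9,10}:  v_{3} + v_{5} + v_{8} + v_{9} + v_{10} = v_{2}  so sig = (5;(1))

Sorted signature multiset PRS(X):
[(2;(1,1)), (2;(1,1)), (2;(1,1)), (2;(1,1)), (2;(1,1,1)), (2;(1,1,1)), (2;(1,1,1)), (2;(1,2,2)), (3;()), (3;(1,1)), (4;()), (4;(1)), (5;(1)), (5;(1))]


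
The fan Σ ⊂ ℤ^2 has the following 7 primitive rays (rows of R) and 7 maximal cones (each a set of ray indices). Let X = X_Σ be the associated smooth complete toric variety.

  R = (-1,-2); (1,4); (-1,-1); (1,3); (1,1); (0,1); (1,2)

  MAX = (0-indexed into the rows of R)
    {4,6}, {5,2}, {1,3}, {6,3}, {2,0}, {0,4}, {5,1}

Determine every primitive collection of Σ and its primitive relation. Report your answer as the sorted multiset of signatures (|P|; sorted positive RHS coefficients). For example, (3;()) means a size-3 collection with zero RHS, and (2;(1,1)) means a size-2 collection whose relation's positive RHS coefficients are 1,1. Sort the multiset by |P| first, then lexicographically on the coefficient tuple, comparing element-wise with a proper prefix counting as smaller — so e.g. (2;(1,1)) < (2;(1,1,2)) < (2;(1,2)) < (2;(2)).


14 collections generate NE(X_Σ); each relation:

  • {0,6}:  v_{0} + v_{6} = 0  ⟹  sig = (2;())
  • {2,4}:  v_{2} + v_{4} = 0  ⟹  sig = (2;())
  • {0,3}:  v_{0} + v_{3} = v_{5}  ⟹  sig = (2;(1))
  • {0,5}:  v_{0} + v_{5} = v_{2}  ⟹  sig = (2;(1))
  • {2,6}:  v_{2} + v_{6} = v_{5}  ⟹  sig = (2;(1))
  • {3,5}:  v_{3} + v_{5} = v_{1}  ⟹  sig = (2;(1))
  • {4,5}:  v_{4} + v_{5} = v_{6}  ⟹  sig = (2;(1))
  • {5,6}:  v_{5} + v_{6} = v_{3}  ⟹  sig = (2;(1))
  • {1,4}:  v_{1} + v_{4} = v_{3} + v_{6}  ⟹  sig = (2;(1,1))
  • {0,1}:  v_{0} + v_{1} = 2·v_{5}  ⟹  sig = (2;(2))
  • {1,6}:  v_{1} + v_{6} = 2·v_{3}  ⟹  sig = (2;(2))
  • {2,3}:  v_{2} + v_{3} = 2·v_{5}  ⟹  sig = (2;(2))
  • {3,4}:  v_{3} + v_{4} = 2·v_{6}  ⟹  sig = (2;(2))
  • {1,2}:  v_{1} + v_{2} = 3·v_{5}  ⟹  sig = (2;(3))

Sorted signature multiset PRS(X):
[(2;()), (2;()), (2;(1)), (2;(1)), (2;(1)), (2;(1)), (2;(1)), (2;(1)), (2;(1,1)), (2;(2)), (2;(2)), (2;(2)), (2;(2)), (2;(3))]


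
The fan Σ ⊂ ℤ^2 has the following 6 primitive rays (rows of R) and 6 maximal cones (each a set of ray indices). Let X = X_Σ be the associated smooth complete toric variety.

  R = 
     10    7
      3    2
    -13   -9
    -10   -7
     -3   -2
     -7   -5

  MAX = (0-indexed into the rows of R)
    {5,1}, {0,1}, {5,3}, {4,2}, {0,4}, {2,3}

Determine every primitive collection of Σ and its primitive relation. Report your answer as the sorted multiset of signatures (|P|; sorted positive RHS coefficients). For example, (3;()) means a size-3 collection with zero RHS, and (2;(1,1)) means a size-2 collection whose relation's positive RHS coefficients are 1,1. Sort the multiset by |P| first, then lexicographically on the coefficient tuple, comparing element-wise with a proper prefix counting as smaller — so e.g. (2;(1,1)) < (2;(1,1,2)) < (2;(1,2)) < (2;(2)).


9 collections generate NE(X_Σ); each relation:

  P={0,3}:  v_{0} + v_{3} = 0 ; sig = (2;())
  P={1,4}:  v_{1} + v_{4} = 0 ; sig = (2;())
  P={0,2}:  v_{0} + v_{2} = v_{4} ; sig = (2;(1))
  P={0,5}:  v_{0} + v_{5} = v_{1} ; sig = (2;(1))
  P={1,2}:  v_{1} + v_{2} = v_{3} ; sig = (2;(1))
  P={1,3}:  v_{1} + v_{3} = v_{5} ; sig = (2;(1))
  P={3,4}:  v_{3} + v_{4} = v_{2} ; sig = (2;(1))
  P={4,5}:  v_{4} + v_{5} = v_{3} ; sig = (2;(1))
  P={2,5}:  v_{2} + v_{5} = 2·v_{3} ; sig = (2;(2))

Hence PRS(X_Σ) =
[(2;()), (2;()), (2;(1)), (2;(1)), (2;(1)), (2;(1)), (2;(1)), (2;(1)), (2;(2))]


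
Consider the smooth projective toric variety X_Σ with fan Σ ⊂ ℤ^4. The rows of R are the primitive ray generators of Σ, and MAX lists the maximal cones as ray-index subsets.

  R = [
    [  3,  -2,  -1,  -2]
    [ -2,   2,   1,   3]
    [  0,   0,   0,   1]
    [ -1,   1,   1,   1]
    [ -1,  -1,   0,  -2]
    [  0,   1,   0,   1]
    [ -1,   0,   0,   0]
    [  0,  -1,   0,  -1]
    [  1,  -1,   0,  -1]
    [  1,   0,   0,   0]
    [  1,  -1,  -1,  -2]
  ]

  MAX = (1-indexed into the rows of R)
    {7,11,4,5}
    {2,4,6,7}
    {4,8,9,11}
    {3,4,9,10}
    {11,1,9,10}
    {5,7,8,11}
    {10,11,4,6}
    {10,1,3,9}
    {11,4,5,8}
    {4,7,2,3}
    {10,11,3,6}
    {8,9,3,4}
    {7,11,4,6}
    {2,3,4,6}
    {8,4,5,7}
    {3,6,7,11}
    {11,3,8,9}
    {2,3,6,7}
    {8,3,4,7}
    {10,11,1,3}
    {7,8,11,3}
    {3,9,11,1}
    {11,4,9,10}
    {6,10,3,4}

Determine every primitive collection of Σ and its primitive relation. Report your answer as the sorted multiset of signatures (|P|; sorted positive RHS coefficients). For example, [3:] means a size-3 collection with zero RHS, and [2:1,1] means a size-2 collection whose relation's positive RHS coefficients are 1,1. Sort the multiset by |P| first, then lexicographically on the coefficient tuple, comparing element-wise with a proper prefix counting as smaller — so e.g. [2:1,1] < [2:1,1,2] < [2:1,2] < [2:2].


|primitive collections| = 24. Relations:

  P = {6,8}:  v_{6} + v_{8} = 0  so sig = [2:]
  P = {7,10}:  v_{7} + v_{10} = 0  so sig = [2:]
  P = {6,9}:  v_{6} + v_{9} = v_{10}  so sig = [2:1]
  P = {7,9}:  v_{7} + v_{9} = v_{8}  so sig = [2:1]
  P = {8,10}:  v_{8} + v_{10} = v_{9}  so sig = [2:1]
  P = {1,2}:  v_{1} + v_{2} = v_{3} + v_{10}  so sig = [2:1,1]
  P = {1,4}:  v_{1} + v_{4} = v_{9} + v_{10}  so sig = [2:1,1]
  P = {2,9}:  v_{2} + v_{9} = v_{3} + v_{4}  so sig = [2:1,1]
  P = {2,11}:  v_{2} + v_{11} = v_{6} + v_{7}  so sig = [2:1,1]
  P = {3,5}:  v_{3} + v_{5} = v_{7} + v_{8}  so sig = [2:1,1]
  P = {1,5}:  v_{1} + v_{5} = v_{8} + v_{9} + v_{11}  so sig = [2:1,1,1]
  P = {1,7}:  v_{1} + v_{7} = v_{3} + v_{9} + v_{11}  so sig = [2:1,1,1]
  P = {2,8}:  v_{2} + v_{8} = v_{3} + v_{4} + v_{7}  so sig = [2:1,1,1]
  P = {2,10}:  v_{2} + v_{10} = v_{3} + v_{4} + v_{6}  so sig = [2:1,1,1]
  P = {5,6}:  v_{5} + v_{6} = v_{4} + v_{7} + v_{11}  so sig = [2:1,1,1]
  P = {5,10}:  v_{5} + v_{10} = v_{4} + v_{8} + v_{11}  so sig = [2:1,1,1]
  P = {1,6}:  v_{1} + v_{6} = v_{3} + 2·v_{10} + v_{11}  so sig = [2:1,1,2]
  P = {1,8}:  v_{1} + v_{8} = v_{3} + 2·v_{9} + v_{11}  so sig = [2:1,1,2]
  P = {5,9}:  v_{5} + v_{9} = v_{4} + 2·v_{8} + v_{11}  so sig = [2:1,1,2]
  P = {2,5}:  v_{2} + v_{5} = v_{4} + 2·v_{7}  so sig = [2:1,2]
  P = {3,4,11}:  v_{3} + v_{4} + v_{11} = 0  so sig = [3:]
  P = {3,4,6,7}:  v_{3} + v_{4} + v_{6} + v_{7} = v_{2}  so sig = [4:1]
  P = {3,9,10,11}:  v_{3} + v_{9} + v_{10} + v_{11} = v_{1}  so sig = [4:1]
  P = {4,7,8,11}:  v_{4} + v_{7} + v_{8} + v_{11} = v_{5}  so sig = [4:1]

Hence PRS(X_Σ) =
{ [2:] ×2,  [2:1] ×3,  [2:1,1] ×5,  [2:1,1,1] ×6,  [2:1,1,2] ×3,  [2:1,2],  [3:],  [4:1] ×3 }


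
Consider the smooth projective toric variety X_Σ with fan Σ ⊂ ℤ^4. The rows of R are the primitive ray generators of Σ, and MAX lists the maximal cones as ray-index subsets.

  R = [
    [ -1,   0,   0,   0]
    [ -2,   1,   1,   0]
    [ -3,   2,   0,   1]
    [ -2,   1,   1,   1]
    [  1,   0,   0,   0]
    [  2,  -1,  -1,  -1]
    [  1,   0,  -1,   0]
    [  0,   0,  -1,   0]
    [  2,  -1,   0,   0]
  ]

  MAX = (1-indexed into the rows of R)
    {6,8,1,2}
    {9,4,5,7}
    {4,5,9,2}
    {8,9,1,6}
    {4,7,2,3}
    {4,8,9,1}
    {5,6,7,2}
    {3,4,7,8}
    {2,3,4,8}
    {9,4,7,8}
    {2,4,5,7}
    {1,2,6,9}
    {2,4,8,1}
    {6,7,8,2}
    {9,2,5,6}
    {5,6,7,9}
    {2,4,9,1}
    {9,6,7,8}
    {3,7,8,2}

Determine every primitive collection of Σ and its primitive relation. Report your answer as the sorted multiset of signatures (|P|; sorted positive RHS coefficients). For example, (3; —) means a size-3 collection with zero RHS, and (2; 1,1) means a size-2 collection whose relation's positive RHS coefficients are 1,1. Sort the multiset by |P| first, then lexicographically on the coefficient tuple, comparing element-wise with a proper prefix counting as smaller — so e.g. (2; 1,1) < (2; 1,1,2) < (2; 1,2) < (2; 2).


11 minimal non-faces of Δ(Σ) (on 9 rays):

  P={1,5}:  v_{1} + v_{5} = 0  ⟹  sig = (2; —)
  P={4,6}:  v_{4} + v_{6} = 0  ⟹  sig = (2; —)
  P={1,7}:  v_{1} + v_{7} = v_{8}  ⟹  sig = (2; 1)
  P={5,8}:  v_{5} + v_{8} = v_{7}  ⟹  sig = (2; 1)
  P={3,9}:  v_{3} + v_{9} = v_{4} + v_{7}  ⟹  sig = (2; 1,1)
  P={3,6}:  v_{3} + v_{6} = v_{2} + v_{7} + v_{8}  ⟹  sig = (2; 1,1,1)
  P={1,3}:  v_{1} + v_{3} = v_{2} + v_{4} + 2·v_{8}  ⟹  sig = (2; 1,1,2)
  P={3,5}:  v_{3} + v_{5} = v_{2} + v_{4} + 2·v_{7}  ⟹  sig = (2; 1,1,2)
  P={2,8,9}:  v_{2} + v_{8} + v_{9} = 0  ⟹  sig = (3; —)
  P={2,7,9}:  v_{2} + v_{7} + v_{9} = v_{5}  ⟹  sig = (3; 1)
  P={2,4,7,8}:  v_{2} + v_{4} + v_{7} + v_{8} = v_{3}  ⟹  sig = (4; 1)

Signatures (|P|; sorted positive RHS coefficients), sorted:
{ (2; —) ×2,  (2; 1) ×2,  (2; 1,1),  (2; 1,1,1),  (2; 1,1,2) ×2,  (3; —),  (3; 1),  (4; 1) }


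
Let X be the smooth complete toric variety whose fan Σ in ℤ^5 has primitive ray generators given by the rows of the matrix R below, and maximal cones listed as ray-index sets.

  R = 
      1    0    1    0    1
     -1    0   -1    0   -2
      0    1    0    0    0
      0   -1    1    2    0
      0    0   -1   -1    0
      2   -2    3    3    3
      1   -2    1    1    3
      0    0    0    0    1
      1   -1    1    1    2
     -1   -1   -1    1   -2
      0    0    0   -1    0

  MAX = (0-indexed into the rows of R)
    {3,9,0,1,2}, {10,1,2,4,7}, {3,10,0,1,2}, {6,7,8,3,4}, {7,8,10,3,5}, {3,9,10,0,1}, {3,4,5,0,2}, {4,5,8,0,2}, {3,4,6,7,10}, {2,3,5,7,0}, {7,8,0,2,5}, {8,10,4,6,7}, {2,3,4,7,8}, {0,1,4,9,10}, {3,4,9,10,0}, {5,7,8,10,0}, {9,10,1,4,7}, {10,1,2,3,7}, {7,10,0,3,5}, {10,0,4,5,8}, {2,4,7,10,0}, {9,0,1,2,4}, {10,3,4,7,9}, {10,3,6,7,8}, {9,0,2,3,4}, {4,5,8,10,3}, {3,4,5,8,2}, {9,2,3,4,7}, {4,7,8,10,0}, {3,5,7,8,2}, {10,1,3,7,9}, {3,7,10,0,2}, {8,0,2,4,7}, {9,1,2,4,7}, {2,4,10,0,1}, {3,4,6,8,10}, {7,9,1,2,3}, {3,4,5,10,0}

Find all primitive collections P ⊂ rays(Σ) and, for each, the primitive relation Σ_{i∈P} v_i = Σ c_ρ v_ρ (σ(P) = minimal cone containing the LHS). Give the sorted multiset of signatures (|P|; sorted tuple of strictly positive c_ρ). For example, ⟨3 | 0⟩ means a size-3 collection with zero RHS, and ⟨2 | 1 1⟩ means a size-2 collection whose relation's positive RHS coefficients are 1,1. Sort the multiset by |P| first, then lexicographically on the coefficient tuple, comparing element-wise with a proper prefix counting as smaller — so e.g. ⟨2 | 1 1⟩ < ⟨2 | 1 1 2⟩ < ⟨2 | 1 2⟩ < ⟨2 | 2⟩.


Minimal non-faces — 20 found among 11 rays, 38 max cones:

  {1,8}:  v_{1} + v_{8} = v_{3} + v_{4} ; sig = ⟨2 | 1 1⟩
  {2,6}:  v_{2} + v_{6} = v_{7} + v_{8} ; sig = ⟨2 | 1 1⟩
  {1,5}:  v_{1} + v_{5} = v_{0} + 2·v_{3} + v_{4} ; sig = ⟨2 | 1 1 2⟩
  {1,6}:  v_{1} + v_{6} = 2·v_{3} + 2·v_{4} + v_{7} + v_{10} ; sig = ⟨2 | 1 1 2 2⟩
  {5,6}:  v_{5} + v_{6} = v_{3} + 3·v_{8} + v_{10} ; sig = ⟨2 | 1 1 3⟩
  {6,9}:  v_{6} + v_{9} = 3·v_{3} + 3·v_{4} + v_{7} + v_{10} ; sig = ⟨2 | 1 1 3 3⟩
  {0,6}:  v_{0} + v_{6} = 2·v_{8} + v_{10} ; sig = ⟨2 | 1 2⟩
  {5,9}:  v_{5} + v_{9} = v_{0} + 3·v_{3} + 2·v_{4} ; sig = ⟨2 | 1 2 3⟩
  {8,9}:  v_{8} + v_{9} = 2·v_{3} + 2·v_{4} ; sig = ⟨2 | 2 2⟩
  {0,1,7}:  v_{0} + v_{1} + v_{7} = 0 ; sig = ⟨3 | 0⟩
  {0,3,8}:  v_{0} + v_{3} + v_{8} = v_{5} ; sig = ⟨3 | 1⟩
  {1,3,4}:  v_{1} + v_{3} + v_{4} = v_{9} ; sig = ⟨3 | 1⟩
  {2,9,10}:  v_{2} + v_{9} + v_{10} = v_{1} ; sig = ⟨3 | 1⟩
  {0,7,9}:  v_{0} + v_{7} + v_{9} = v_{3} + v_{4} ; sig = ⟨3 | 1 1⟩
  {2,8,10}:  v_{2} + v_{8} + v_{10} = v_{0} + v_{7} ; sig = ⟨3 | 1 1⟩
  {2,5,10}:  v_{2} + v_{5} + v_{10} = 2·v_{0} + v_{3} + v_{7} ; sig = ⟨3 | 1 1 2⟩
  {4,5,7}:  v_{4} + v_{5} + v_{7} = 2·v_{8} ; sig = ⟨3 | 2⟩
  {2,3,4,10}:  v_{2} + v_{3} + v_{4} + v_{10} = 0 ; sig = ⟨4 | 0⟩
  {0,3,4,7}:  v_{0} + v_{3} + v_{4} + v_{7} = v_{8} ; sig = ⟨4 | 1⟩
  {3,4,7,8,10}:  v_{3} + v_{4} + v_{7} + v_{8} + v_{10} = v_{6} ; sig = ⟨5 | 1⟩

so the primitive-relation signature multiset is
    |P|=2: 9 collections, coeffs (1,1), (1,1), (1,1,2), (1,1,2,2), (1,1,3), (1,1,3,3), (1,2), (1,2,3), (2,2)
    |P|=3: 8 collections, coeffs (), (1), (1), (1), (1,1), (1,1), (1,1,2), (2)
    |P|=4: 2 collections, coeffs (), (1)
    |P|=5: 1 collection, coeffs (1)


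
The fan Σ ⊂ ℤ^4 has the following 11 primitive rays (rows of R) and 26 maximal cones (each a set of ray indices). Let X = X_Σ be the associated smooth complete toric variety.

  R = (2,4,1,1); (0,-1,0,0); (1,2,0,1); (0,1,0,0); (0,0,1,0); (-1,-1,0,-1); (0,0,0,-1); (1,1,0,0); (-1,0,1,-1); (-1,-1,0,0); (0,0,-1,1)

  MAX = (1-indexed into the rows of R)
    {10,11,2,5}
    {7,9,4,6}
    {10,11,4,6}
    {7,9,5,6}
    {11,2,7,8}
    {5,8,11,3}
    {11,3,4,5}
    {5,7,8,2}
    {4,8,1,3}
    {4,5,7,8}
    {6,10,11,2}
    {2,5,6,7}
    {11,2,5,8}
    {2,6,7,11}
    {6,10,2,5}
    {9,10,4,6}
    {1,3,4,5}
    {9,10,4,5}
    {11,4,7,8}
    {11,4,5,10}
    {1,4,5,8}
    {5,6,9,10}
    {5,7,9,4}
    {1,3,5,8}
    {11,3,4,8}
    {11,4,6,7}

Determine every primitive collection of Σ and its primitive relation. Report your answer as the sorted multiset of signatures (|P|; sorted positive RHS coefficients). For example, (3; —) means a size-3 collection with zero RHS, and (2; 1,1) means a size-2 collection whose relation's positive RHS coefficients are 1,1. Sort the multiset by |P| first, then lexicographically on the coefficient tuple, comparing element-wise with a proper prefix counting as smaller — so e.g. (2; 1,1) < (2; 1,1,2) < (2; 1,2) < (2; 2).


|primitive collections| = 23. Relations:

  • {2,4}:  v_{2} + v_{4} = 0  →  sig = (2; —)
  • {8,10}:  v_{8} + v_{10} = 0  →  sig = (2; —)
  • {3,6}:  v_{3} + v_{6} = v_{4}  →  sig = (2; 1)
  • {6,8}:  v_{6} + v_{8} = v_{7}  →  sig = (2; 1)
  • {7,10}:  v_{7} + v_{10} = v_{6}  →  sig = (2; 1)
  • {2,9}:  v_{2} + v_{9} = v_{5} + v_{6}  →  sig = (2; 1,1)
  • {3,7}:  v_{3} + v_{7} = v_{4} + v_{8}  →  sig = (2; 1,1)
  • {9,11}:  v_{9} + v_{11} = v_{4} + v_{10}  →  sig = (2; 1,1)
  • {1,2}:  v_{1} + v_{2} = v_{3} + v_{5} + v_{8}  →  sig = (2; 1,1,1)
  • {1,10}:  v_{1} + v_{10} = v_{3} + v_{4} + v_{5}  →  sig = (2; 1,1,1)
  • {2,3}:  v_{2} + v_{3} = v_{5} + v_{8} + v_{11}  →  sig = (2; 1,1,1)
  • {3,10}:  v_{3} + v_{10} = v_{4} + v_{5} + v_{11}  →  sig = (2; 1,1,1)
  • {8,9}:  v_{8} + v_{9} = v_{4} + v_{5} + v_{7}  →  sig = (2; 1,1,1)
  • {1,6}:  v_{1} + v_{6} = 2·v_{4} + v_{5} + v_{8}  →  sig = (2; 1,1,2)
  • {3,9}:  v_{3} + v_{9} = 2·v_{4} + v_{5}  →  sig = (2; 1,2)
  • {1,7}:  v_{1} + v_{7} = 2·v_{4} + v_{5} + 2·v_{8}  →  sig = (2; 1,2,2)
  • {1,9}:  v_{1} + v_{9} = 3·v_{4} + 2·v_{5} + v_{8}  →  sig = (2; 1,2,3)
  • {1,11}:  v_{1} + v_{11} = 2·v_{3}  →  sig = (2; 2)
  • {5,7,11}:  v_{5} + v_{7} + v_{11} = 0  →  sig = (3; —)
  • {4,5,6}:  v_{4} + v_{5} + v_{6} = v_{9}  →  sig = (3; 1)
  • {5,6,11}:  v_{5} + v_{6} + v_{11} = v_{10}  →  sig = (3; 1)
  • {3,4,5,8}:  v_{3} + v_{4} + v_{5} + v_{8} = v_{1}  →  sig = (4; 1)
  • {4,5,8,11}:  v_{4} + v_{5} + v_{8} + v_{11} = v_{3}  →  sig = (4; 1)

so the primitive-relation signature multiset is
[(2; —), (2; —), (2; 1), (2; 1), (2; 1), (2; 1,1), (2; 1,1), (2; 1,1), (2; 1,1,1), (2; 1,1,1), (2; 1,1,1), (2; 1,1,1), (2; 1,1,1), (2; 1,1,2), (2; 1,2), (2; 1,2,2), (2; 1,2,3), (2; 2), (3; —), (3; 1), (3; 1), (4; 1), (4; 1)]


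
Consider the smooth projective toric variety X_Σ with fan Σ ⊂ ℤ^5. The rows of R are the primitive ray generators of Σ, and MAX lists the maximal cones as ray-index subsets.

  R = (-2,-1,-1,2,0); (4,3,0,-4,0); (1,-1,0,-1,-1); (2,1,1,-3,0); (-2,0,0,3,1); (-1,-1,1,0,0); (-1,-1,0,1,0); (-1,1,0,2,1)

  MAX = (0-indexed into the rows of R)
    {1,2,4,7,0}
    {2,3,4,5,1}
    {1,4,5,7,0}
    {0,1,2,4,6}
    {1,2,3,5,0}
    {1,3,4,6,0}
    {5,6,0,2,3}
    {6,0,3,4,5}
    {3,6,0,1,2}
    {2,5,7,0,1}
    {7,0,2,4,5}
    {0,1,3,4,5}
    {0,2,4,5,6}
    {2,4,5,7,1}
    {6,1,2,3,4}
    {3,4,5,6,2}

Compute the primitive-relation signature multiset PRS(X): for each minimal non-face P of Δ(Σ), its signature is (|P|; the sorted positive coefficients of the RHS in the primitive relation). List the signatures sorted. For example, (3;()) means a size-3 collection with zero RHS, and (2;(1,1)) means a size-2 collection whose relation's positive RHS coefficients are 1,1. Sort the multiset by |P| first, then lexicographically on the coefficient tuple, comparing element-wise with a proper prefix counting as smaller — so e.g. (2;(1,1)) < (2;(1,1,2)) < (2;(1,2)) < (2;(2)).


Σ has 5 primitive collections:

  {6,7}:  v_{6} + v_{7} = v_{4}  so sig = (2;(1))
  {3,7}:  v_{3} + v_{7} = v_{1} + v_{4} + v_{5}  so sig = (2;(1,1,1))
  {1,5,6}:  v_{1} + v_{5} + v_{6} = v_{3}  so sig = (3;(1))
  {0,2,3,4}:  v_{0} + v_{2} + v_{3} + v_{4} = v_{6}  so sig = (4;(1))
  {0,1,2,4,5}:  v_{0} + v_{1} + v_{2} + v_{4} + v_{5} = 0  so sig = (5;())

Sorted signature multiset PRS(X):
    (2;(1))
    (2;(1,1,1))
    (3;(1))
    (4;(1))
    (5;())


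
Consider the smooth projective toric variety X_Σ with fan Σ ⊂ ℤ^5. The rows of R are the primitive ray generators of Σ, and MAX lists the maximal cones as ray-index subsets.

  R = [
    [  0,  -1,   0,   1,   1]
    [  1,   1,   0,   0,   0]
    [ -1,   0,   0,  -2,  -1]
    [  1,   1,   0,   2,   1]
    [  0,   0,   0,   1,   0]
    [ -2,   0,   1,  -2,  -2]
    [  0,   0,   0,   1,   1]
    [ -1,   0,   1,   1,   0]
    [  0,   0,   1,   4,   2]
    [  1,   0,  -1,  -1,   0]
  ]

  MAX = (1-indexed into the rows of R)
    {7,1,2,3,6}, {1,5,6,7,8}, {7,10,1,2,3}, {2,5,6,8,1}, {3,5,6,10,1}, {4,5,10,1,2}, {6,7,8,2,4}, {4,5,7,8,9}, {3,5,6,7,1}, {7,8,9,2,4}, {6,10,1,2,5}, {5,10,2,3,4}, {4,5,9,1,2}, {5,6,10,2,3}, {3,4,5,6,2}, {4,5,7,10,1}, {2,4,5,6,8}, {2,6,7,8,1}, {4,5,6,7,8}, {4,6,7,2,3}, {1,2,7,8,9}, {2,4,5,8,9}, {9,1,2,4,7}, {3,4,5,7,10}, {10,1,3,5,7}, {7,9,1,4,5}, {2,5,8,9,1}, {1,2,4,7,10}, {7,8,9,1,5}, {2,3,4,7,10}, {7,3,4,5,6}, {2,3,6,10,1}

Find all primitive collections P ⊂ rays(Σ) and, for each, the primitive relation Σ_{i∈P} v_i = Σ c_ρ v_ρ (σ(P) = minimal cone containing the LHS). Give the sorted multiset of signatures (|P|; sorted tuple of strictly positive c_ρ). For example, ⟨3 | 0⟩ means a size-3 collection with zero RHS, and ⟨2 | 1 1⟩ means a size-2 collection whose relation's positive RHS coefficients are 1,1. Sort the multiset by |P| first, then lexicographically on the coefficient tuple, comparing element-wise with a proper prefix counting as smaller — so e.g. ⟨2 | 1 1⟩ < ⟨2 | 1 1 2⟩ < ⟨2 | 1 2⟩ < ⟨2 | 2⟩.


Primitive collections (12):

  P = {8,10}:  v_{8} + v_{10} = 0 ; sig = ⟨2 | 0⟩
  P = {3,8}:  v_{3} + v_{8} = v_{6} + v_{7} ; sig = ⟨2 | 1 1⟩
  P = {3,9}:  v_{3} + v_{9} = v_{7} + v_{8} ; sig = ⟨2 | 1 1⟩
  P = {9,10}:  v_{9} + v_{10} = v_{1} + v_{4} ; sig = ⟨2 | 1 1⟩
  P = {6,9}:  v_{6} + v_{9} = 2·v_{8} ; sig = ⟨2 | 2⟩
  P = {1,3,4}:  v_{1} + v_{3} + v_{4} = v_{7} ; sig = ⟨3 | 1⟩
  P = {1,4,6}:  v_{1} + v_{4} + v_{6} = v_{8} ; sig = ⟨3 | 1⟩
  P = {1,4,8}:  v_{1} + v_{4} + v_{8} = v_{9} ; sig = ⟨3 | 1⟩
  P = {2,5,7}:  v_{2} + v_{5} + v_{7} = v_{4} ; sig = ⟨3 | 1⟩
  P = {6,7,10}:  v_{6} + v_{7} + v_{10} = v_{3} ; sig = ⟨3 | 1⟩
  P = {4,6,10}:  v_{4} + v_{6} + v_{10} = v_{2} + v_{3} + v_{5} ; sig = ⟨3 | 1 1 1⟩
  P = {1,2,3,5}:  v_{1} + v_{2} + v_{3} + v_{5} = 0 ; sig = ⟨4 | 0⟩

Hence PRS(X_Σ) =
[⟨2 | 0⟩, ⟨2 | 1 1⟩, ⟨2 | 1 1⟩, ⟨2 | 1 1⟩, ⟨2 | 2⟩, ⟨3 | 1⟩, ⟨3 | 1⟩, ⟨3 | 1⟩, ⟨3 | 1⟩, ⟨3 | 1⟩, ⟨3 | 1 1 1⟩, ⟨4 | 0⟩]


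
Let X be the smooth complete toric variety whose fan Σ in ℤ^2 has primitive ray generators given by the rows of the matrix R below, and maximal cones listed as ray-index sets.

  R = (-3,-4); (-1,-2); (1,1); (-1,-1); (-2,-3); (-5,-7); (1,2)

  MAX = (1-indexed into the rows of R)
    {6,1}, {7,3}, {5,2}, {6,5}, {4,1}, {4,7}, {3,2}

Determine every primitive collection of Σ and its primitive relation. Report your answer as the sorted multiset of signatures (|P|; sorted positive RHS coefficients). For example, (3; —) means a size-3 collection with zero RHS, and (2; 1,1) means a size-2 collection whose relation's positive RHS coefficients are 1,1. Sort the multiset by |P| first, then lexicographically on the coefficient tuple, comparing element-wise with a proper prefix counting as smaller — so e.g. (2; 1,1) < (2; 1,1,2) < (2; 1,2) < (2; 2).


14 collections generate NE(X_Σ); each relation:

  P={2,7}:  v_{2} + v_{7} = 0  ⇒ sig = (2; —)
  P={3,4}:  v_{3} + v_{4} = 0  ⇒ sig = (2; —)
  P={1,3}:  v_{1} + v_{3} = v_{5}  ⇒ sig = (2; 1)
  P={1,5}:  v_{1} + v_{5} = v_{6}  ⇒ sig = (2; 1)
  P={2,4}:  v_{2} + v_{4} = v_{5}  ⇒ sig = (2; 1)
  P={3,5}:  v_{3} + v_{5} = v_{2}  ⇒ sig = (2; 1)
  P={4,5}:  v_{4} + v_{5} = v_{1}  ⇒ sig = (2; 1)
  P={5,7}:  v_{5} + v_{7} = v_{4}  ⇒ sig = (2; 1)
  P={6,7}:  v_{6} + v_{7} = v_{1} + v_{4}  ⇒ sig = (2; 1,1)
  P={1,2}:  v_{1} + v_{2} = 2·v_{5}  ⇒ sig = (2; 2)
  P={1,7}:  v_{1} + v_{7} = 2·v_{4}  ⇒ sig = (2; 2)
  P={3,6}:  v_{3} + v_{6} = 2·v_{5}  ⇒ sig = (2; 2)
  P={4,6}:  v_{4} + v_{6} = 2·v_{1}  ⇒ sig = (2; 2)
  P={2,6}:  v_{2} + v_{6} = 3·v_{5}  ⇒ sig = (2; 3)

Sorted signature multiset PRS(X):
    |P|=2: 14 collections, coeffs (), (), (1), (1), (1), (1), (1), (1), (1,1), (2), (2), (2), (2), (3)


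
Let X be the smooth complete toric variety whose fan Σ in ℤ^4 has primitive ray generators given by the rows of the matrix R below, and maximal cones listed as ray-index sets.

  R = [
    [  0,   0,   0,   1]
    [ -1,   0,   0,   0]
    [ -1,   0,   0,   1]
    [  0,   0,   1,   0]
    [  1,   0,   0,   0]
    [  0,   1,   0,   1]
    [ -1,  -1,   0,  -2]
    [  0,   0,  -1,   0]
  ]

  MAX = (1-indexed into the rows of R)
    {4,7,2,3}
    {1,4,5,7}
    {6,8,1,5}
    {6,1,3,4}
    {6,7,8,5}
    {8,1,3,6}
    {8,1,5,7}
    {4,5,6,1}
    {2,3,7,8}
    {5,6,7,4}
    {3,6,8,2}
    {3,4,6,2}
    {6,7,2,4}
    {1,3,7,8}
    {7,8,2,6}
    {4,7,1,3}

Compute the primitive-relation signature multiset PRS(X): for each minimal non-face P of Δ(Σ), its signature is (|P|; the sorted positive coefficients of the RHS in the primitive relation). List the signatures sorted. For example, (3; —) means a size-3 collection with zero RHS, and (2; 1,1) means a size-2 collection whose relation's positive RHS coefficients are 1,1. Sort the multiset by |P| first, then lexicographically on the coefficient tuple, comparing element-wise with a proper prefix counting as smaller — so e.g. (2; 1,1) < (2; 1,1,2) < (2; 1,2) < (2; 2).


Primitive collections (6):

  P={2,5}:  v_{2} + v_{5} = 0 ; sig = (2; —)
  P={4,8}:  v_{4} + v_{8} = 0 ; sig = (2; —)
  P={1,2}:  v_{1} + v_{2} = v_{3} ; sig = (2; 1)
  P={3,5}:  v_{3} + v_{5} = v_{1} ; sig = (2; 1)
  P={1,6,7}:  v_{1} + v_{6} + v_{7} = v_{2} ; sig = (3; 1)
  P={3,6,7}:  v_{3} + v_{6} + v_{7} = 2·v_{2} ; sig = (3; 2)

Hence PRS(X_Σ) =
{ (2; —) ×2,  (2; 1) ×2,  (3; 1),  (3; 2) }


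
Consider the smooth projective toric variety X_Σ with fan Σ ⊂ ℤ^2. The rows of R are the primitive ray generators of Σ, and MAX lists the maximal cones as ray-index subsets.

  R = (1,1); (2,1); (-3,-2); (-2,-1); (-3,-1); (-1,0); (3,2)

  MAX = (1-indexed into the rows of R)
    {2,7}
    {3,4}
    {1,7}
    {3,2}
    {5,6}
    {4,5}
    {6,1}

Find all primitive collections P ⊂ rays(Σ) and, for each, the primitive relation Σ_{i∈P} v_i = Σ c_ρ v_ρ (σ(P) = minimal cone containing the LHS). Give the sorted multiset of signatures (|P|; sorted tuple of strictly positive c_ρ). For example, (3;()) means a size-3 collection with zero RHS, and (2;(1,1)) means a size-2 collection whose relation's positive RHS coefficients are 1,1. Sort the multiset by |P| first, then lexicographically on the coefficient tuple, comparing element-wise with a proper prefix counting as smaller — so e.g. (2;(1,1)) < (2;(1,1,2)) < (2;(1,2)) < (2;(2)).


The 14 primitive collections of Σ (r=7, n=2):

  P = {2,4}:  v_{2} + v_{4} = 0  ⟹  sig = (2;())
  P = {3,7}:  v_{3} + v_{7} = 0  ⟹  sig = (2;())
  P = {1,2}:  v_{1} + v_{2} = v_{7}  ⟹  sig = (2;(1))
  P = {1,3}:  v_{1} + v_{3} = v_{4}  ⟹  sig = (2;(1))
  P = {1,4}:  v_{1} + v_{4} = v_{6}  ⟹  sig = (2;(1))
  P = {2,5}:  v_{2} + v_{5} = v_{6}  ⟹  sig = (2;(1))
  P = {2,6}:  v_{2} + v_{6} = v_{1}  ⟹  sig = (2;(1))
  P = {4,6}:  v_{4} + v_{6} = v_{5}  ⟹  sig = (2;(1))
  P = {4,7}:  v_{4} + v_{7} = v_{1}  ⟹  sig = (2;(1))
  P = {5,7}:  v_{5} + v_{7} = v_{1} + v_{6}  ⟹  sig = (2;(1,1))
  P = {1,5}:  v_{1} + v_{5} = 2·v_{6}  ⟹  sig = (2;(2))
  P = {3,6}:  v_{3} + v_{6} = 2·v_{4}  ⟹  sig = (2;(2))
  P = {6,7}:  v_{6} + v_{7} = 2·v_{1}  ⟹  sig = (2;(2))
  P = {3,5}:  v_{3} + v_{5} = 3·v_{4}  ⟹  sig = (2;(3))

Signatures (|P|; sorted positive RHS coefficients), sorted:
{ (2;()) ×2,  (2;(1)) ×7,  (2;(1,1)),  (2;(2)) ×3,  (2;(3)) }
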